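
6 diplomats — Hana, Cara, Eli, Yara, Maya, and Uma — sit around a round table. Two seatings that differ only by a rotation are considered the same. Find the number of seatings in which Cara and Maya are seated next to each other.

48

Glue Cara and Maya into a block (2 internal orders). Seating 5 units around a circle gives (4)! arrangements.
So 2 × (4)! = 2 × 24 = 48.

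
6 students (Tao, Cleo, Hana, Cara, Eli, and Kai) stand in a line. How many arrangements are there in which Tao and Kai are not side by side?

Of the 6! = 720 arrangements, those with Tao and Kai adjacent number 2 × 5! = 240 (treat the pair as a block with 2 internal orders).
Complementary counting: 720 − 240 = 480.

480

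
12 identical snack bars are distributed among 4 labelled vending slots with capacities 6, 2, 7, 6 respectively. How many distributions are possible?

By stars and bars, unrestricted non-negative solutions to x_1+…+x_4 = 12 number C(12+3,3) = 455.
Subtract solutions that violate a single cap (substitute x_i' = x_i − (cap_i+1)): x_1 ≥ 7 gives C(8,3) = 56; x_2 ≥ 3 gives C(12,3) = 220; x_3 ≥ 8 gives C(7,3) = 35; x_4 ≥ 7 gives C(8,3) = 56. Together 367.
Add back pairs where two caps are both exceeded: 10 + 0 + 0 + 4 + 10 + 0 = 24.
By inclusion–exclusion the count is 455 − 367 + 24 = 112.

112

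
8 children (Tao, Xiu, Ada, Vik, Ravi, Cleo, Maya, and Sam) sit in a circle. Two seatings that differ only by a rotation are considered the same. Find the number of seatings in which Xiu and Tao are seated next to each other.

Treat {Xiu, Tao} as one unit (2 internal orders) and seat the resulting 7 units around the table: (6)! circular arrangements.
So 2 × (6)! = 2 × 720 = 1440.

1440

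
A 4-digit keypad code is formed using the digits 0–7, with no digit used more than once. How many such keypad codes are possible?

With no repetition, fill the 4 digits in order: 8 choices, then 7, down to 5.
That product is 8 × 7 × 6 × 5 = 1680.

1680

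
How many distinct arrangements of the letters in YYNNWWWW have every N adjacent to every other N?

Treat the 2 copies of N as a single block. The multiset to arrange is then {NN, W, W, W, W, Y, Y}, 7 items in all.
That gives (7)!/(4!·2!) = 105 arrangements.

105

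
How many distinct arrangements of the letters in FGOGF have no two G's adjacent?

18

Total arrangements of FGOGF: 5!/(2!·2!) = 30.
Arrangements with the G's together: treat GG as one letter, giving (4)!/(2!) = 12.
Hence 30 − 12 = 18.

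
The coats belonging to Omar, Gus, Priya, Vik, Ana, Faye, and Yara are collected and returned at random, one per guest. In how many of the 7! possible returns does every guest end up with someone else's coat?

Count assignments avoiding every fixed point. For any j of the 7 guests fixed to their own coat, the other 7−j can be arranged in (7−j)! ways.
By inclusion–exclusion this is Σ_{j=0}^{7} (−1)^j C(7,j)·(7−j)!.
Computing: 5040 − 5040 + 2520 − 840 + 210 − 42 + 7 − 1 = 1854.

1854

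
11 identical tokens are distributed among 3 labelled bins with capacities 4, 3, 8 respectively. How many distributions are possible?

14

Ignoring the caps, the number of non-negative solutions to x_1+…+x_3 = 11 is C(13,2) = 78.
Subtract solutions that violate a single cap (substitute x_i' = x_i − (cap_i+1)): x_1 ≥ 5 gives C(8,2) = 28; x_2 ≥ 4 gives C(9,2) = 36; x_3 ≥ 9 gives C(4,2) = 6. Together 70.
Add back pairs where two caps are both exceeded: 6 + 0 + 0 = 6.
By inclusion–exclusion the count is 78 − 70 + 6 = 14.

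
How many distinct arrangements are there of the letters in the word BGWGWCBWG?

The 9 letters of BGWGWCBWG have repeats: B appearing twice, G appearing 3 times, and W appearing 3 times.
So there are 9! / (3!·3!·2!) = 5040 distinguishable arrangements.

5040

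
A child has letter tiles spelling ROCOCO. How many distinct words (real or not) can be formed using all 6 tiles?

60

ROCOCO has 6 letters with C appearing twice and O appearing 3 times.
The number of distinct arrangements is 6!/(3!·2!) = 720/12 = 60.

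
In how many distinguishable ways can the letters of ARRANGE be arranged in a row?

1260

Letter multiplicities in ARRANGE: A×2, E×1, G×1, N×1, R×2.
Dividing 7! = 5040 by 2!·2! = 4 for the repeated letters gives 1260.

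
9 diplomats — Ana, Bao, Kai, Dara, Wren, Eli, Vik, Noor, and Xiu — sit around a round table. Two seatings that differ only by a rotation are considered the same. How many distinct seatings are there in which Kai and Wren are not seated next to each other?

30240

All circular seatings of 9 people number (8)! = 40320.
Seatings with Kai beside Wren: treat them as a block with 2 internal orders, giving 2 × (7)! = 10080.
Subtracting, 40320 − 10080 = 30240.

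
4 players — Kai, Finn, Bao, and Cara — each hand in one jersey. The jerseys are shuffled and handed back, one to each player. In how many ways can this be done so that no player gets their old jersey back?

Let Aᵢ be the assignments in which player i gets their old jersey. We want the size of the complement of A₁∪…∪A_4.
By inclusion–exclusion this is Σ_{j=0}^{4} (−1)^j C(4,j)·(4−j)!.
Computing: 24 − 24 + 12 − 4 + 1 = 9.

9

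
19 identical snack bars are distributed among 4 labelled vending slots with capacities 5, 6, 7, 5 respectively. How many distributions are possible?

35

By stars and bars, unrestricted non-negative solutions to x_1+…+x_4 = 19 number C(19+3,3) = 1540.
Subtract solutions that violate a single cap (substitute x_i' = x_i − (cap_i+1)): x_1 ≥ 6 gives C(16,3) = 560; x_2 ≥ 7 gives C(15,3) = 455; x_3 ≥ 8 gives C(14,3) = 364; x_4 ≥ 6 gives C(16,3) = 560. Together 1939.
Add back pairs where two caps are both exceeded: 84 + 56 + 120 + 35 + 84 + 56 = 435.
Subtract triples: 0 + 1 + 0 + 0 = 1.
By inclusion–exclusion the count is 1540 − 1939 + 435 − 1 = 35.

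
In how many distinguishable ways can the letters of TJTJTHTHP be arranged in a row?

3780

Letter multiplicities in TJTJTHTHP: H×2, J×2, P×1, T×4.
The number of distinct arrangements is 9!/(4!·2!·2!) = 362880/96 = 3780.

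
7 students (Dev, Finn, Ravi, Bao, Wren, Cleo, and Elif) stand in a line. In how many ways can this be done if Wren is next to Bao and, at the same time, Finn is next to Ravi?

480

Treat {Wren,Bao} as one block (2 orders) and {Finn,Ravi} as another (2 orders).
That leaves 5 units to arrange: 2 × 2 × 5! = 4 × 120 = 480.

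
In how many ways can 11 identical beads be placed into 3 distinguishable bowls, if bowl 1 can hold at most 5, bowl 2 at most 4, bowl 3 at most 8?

By stars and bars, unrestricted non-negative solutions to x_1+…+x_3 = 11 number C(11+2,2) = 78.
Subtract solutions that violate a single cap (substitute x_i' = x_i − (cap_i+1)): x_1 ≥ 6 gives C(7,2) = 21; x_2 ≥ 5 gives C(8,2) = 28; x_3 ≥ 9 gives C(4,2) = 6. Together 55.
Add back pairs where two caps are both exceeded: 1 + 0 + 0 = 1.
By inclusion–exclusion the count is 78 − 55 + 1 = 24.

24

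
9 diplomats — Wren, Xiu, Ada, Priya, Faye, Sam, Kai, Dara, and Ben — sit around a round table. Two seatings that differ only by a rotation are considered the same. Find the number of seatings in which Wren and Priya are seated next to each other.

10080

Glue Wren and Priya into a block (2 internal orders). Seating 8 units around a circle gives (7)! arrangements.
So 2 × (7)! = 2 × 5040 = 10080.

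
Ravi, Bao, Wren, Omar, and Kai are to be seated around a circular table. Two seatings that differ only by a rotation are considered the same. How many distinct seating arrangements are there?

Around a circle, 5 distinct people have 5!/5 = (4)! = 24 rotationally distinct seatings.

24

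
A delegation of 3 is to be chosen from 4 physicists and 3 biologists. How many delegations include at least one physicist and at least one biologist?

30

Total 3-person selections from all 7: C(7,3) = 35.
Subtract selections that omit an entire group: no physicists → C(3,3) = 1; no biologists → C(4,3) = 4.
Both groups omitted at once is impossible, so 35 − 5 = 30.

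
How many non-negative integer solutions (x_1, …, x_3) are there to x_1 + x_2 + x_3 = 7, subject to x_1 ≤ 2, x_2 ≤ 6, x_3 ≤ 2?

Ignoring the caps, the number of non-negative solutions to x_1+…+x_3 = 7 is C(9,2) = 36.
Subtract solutions that violate a single cap (substitute x_i' = x_i − (cap_i+1)): x_1 ≥ 3 gives C(6,2) = 15; x_2 ≥ 7 gives C(2,2) = 1; x_3 ≥ 3 gives C(6,2) = 15. Together 31.
Add back pairs where two caps are both exceeded: 0 + 3 + 0 = 3.
By inclusion–exclusion the count is 36 − 31 + 3 = 8.

8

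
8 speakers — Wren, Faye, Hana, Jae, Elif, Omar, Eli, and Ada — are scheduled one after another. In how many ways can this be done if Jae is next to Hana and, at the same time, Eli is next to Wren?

Treat {Jae,Hana} as one block (2 orders) and {Eli,Wren} as another (2 orders).
That leaves 6 units to arrange: 2 × 2 × 6! = 4 × 720 = 2880.

2880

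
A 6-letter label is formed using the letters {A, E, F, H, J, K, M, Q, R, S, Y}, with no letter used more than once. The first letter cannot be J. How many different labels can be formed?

302400

The first letter has 11−1 = 10 choices (anything except J).
The remaining 5 letters are filled from the other 10 symbols without repetition: 10 × 9 × 8 × 7 × 6 = 30240.
Total: 10 × 30240 = 302400.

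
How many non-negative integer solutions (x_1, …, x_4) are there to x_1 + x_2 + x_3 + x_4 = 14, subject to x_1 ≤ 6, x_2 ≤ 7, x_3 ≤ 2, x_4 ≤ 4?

45

Without the upper bounds there are C(17,3) = 680 ways to split 14 among 4 variables.
Subtract solutions that violate a single cap (substitute x_i' = x_i − (cap_i+1)): x_1 ≥ 7 gives C(10,3) = 120; x_2 ≥ 8 gives C(9,3) = 84; x_3 ≥ 3 gives C(14,3) = 364; x_4 ≥ 5 gives C(12,3) = 220. Together 788.
Add back pairs where two caps are both exceeded: 0 + 35 + 10 + 20 + 4 + 84 = 153.
By inclusion–exclusion the count is 680 − 788 + 153 = 45.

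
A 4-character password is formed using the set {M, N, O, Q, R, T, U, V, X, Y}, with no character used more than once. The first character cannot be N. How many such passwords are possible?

The first character has 10−1 = 9 choices (anything except N).
The remaining 3 characters are filled from the other 9 symbols without repetition: 9 × 8 × 7 = 504.
Total: 9 × 504 = 4536.

4536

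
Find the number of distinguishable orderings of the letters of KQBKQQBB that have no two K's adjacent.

There are 8!/(3!·3!·2!) = 560 arrangements of KQBKQQBB in total.
If the two K's are adjacent, glue them into one block, leaving 7 items to arrange: (7)!/(3!·3!) = 140 ways.
Subtracting, 560 − 140 = 420 arrangements keep the K's apart.

420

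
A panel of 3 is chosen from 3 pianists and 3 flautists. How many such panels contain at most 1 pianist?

Split by how many pianists are chosen (0 through 1).
Sum: C(3,0)·C(3,3) + C(3,1)·C(3,2) = 1 + 9 = 10.

10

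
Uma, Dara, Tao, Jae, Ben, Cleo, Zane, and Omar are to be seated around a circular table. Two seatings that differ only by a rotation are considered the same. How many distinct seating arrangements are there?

5040

Seat Uma anywhere (absorbing the rotational symmetry), then permute the other 7: (7)! = 5040.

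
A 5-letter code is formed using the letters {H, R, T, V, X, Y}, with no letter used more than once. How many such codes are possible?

720

Choose and order 5 of the 6 symbols: the first letter has 6 options, the next 5, and so on down to 2.
6 × 5 × 4 × 3 × 2 = 720.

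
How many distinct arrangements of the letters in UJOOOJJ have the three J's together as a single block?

Treat the 3 copies of J as a single block. The multiset to arrange is then {JJJ, O, O, O, U}, 5 items in all.
That gives (5)!/(3!) = 20 arrangements.

20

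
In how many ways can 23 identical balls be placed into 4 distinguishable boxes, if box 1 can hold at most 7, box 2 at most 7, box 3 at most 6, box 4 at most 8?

56

Without the upper bounds there are C(26,3) = 2600 ways to split 23 among 4 boxes.
Subtract solutions that violate a single cap (substitute x_i' = x_i − (cap_i+1)): x_1 ≥ 8 gives C(18,3) = 816; x_2 ≥ 8 gives C(18,3) = 816; x_3 ≥ 7 gives C(19,3) = 969; x_4 ≥ 9 gives C(17,3) = 680. Together 3281.
Add back pairs where two caps are both exceeded: 120 + 165 + 84 + 165 + 84 + 120 = 738.
Subtract triples: 1 + 0 + 0 + 0 = 1.
By inclusion–exclusion the count is 2600 − 3281 + 738 − 1 = 56.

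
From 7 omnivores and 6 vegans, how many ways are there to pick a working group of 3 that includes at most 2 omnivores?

251

Split by how many omnivores are chosen (0 through 2).
Sum: C(7,0)·C(6,3) + C(7,1)·C(6,2) + C(7,2)·C(6,1) = 20 + 105 + 126 = 251.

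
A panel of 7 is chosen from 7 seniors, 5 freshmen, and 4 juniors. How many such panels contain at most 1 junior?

Split by how many juniors are chosen (0 through 1).
Sum: C(4,0)·C(12,7) + C(4,1)·C(12,6) = 792 + 3696 = 4488.

4488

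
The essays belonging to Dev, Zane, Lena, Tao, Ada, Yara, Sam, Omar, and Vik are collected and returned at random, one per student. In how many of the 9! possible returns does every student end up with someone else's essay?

133496

This is the derangement count D_9: permutations of 9 items with no fixed point.
By inclusion–exclusion this is Σ_{j=0}^{9} (−1)^j C(9,j)·(9−j)!.
Computing: 362880 − 362880 + 181440 − 60480 + 15120 − 3024 + 504 − 72 + 9 − 1 = 133496.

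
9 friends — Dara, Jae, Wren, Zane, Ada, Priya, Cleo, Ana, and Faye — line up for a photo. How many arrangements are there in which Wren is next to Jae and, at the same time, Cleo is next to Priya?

20160

Treat {Wren,Jae} as one block (2 orders) and {Cleo,Priya} as another (2 orders).
That leaves 7 units to arrange: 2 × 2 × 7! = 4 × 5040 = 20160.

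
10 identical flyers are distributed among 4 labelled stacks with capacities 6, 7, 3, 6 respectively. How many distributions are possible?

152

Without the upper bounds there are C(13,3) = 286 ways to split 10 among 4 stacks.
Subtract solutions that violate a single cap (substitute x_i' = x_i − (cap_i+1)): x_1 ≥ 7 gives C(6,3) = 20; x_2 ≥ 8 gives C(5,3) = 10; x_3 ≥ 4 gives C(9,3) = 84; x_4 ≥ 7 gives C(6,3) = 20. Together 134.
No two caps can be exceeded simultaneously, so the pair terms are all 0.
By inclusion–exclusion the count is 286 − 134 + 0 = 152.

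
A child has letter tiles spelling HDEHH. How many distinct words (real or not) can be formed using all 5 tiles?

The 5 letters of HDEHH have repeats: H appearing 3 times.
So there are 5! / (3!) = 20 distinguishable arrangements.

20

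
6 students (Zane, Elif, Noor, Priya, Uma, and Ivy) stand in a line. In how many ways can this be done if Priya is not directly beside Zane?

Of the 6! = 720 arrangements, those with Priya and Zane adjacent number 2 × 5! = 240 (treat the pair as a block with 2 internal orders).
So 720 − 240 = 480 arrangements keep them apart.

480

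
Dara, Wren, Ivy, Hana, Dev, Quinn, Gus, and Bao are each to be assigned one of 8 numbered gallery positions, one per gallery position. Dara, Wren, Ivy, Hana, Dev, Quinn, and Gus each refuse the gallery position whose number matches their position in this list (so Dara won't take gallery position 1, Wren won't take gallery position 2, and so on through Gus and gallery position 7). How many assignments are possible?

Let Aᵢ (for 1 ≤ i ≤ 7) be the placements that put person i in their forbidden gallery position. Any j of these fix j positions, leaving (8−j)! ways to fill the rest, and there are C(7,j) ways to pick which j.
By inclusion–exclusion, the number of valid placements is Σ_{j=0}^{7} (−1)^j C(7,j)·(8−j)!.
Computing: 40320 − 35280 + 15120 − 4200 + 840 − 126 + 14 − 1 = 16687.

16687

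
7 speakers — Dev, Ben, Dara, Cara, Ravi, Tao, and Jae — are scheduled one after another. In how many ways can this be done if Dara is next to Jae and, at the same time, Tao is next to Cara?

Treat {Dara,Jae} as one block (2 orders) and {Tao,Cara} as another (2 orders).
That leaves 5 units to arrange: 2 × 2 × 5! = 4 × 120 = 480.

480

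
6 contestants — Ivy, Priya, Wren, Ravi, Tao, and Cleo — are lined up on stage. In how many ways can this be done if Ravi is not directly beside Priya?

Of the 6! = 720 arrangements, those with Ravi and Priya adjacent number 2 × 5! = 240 (treat the pair as a block with 2 internal orders).
Complementary counting: 720 − 240 = 480.

480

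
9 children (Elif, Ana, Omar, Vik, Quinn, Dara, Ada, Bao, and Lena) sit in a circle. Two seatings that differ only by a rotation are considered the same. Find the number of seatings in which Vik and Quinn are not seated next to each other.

Without the restriction there are (8)! = 40320 seatings.
Those with Vik next to Quinn: fuse the pair into one unit and seat 8 units around a circle — 2·(7)! = 10080.
Subtracting, 40320 − 10080 = 30240.

30240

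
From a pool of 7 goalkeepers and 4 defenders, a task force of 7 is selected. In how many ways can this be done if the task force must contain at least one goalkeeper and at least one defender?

Unrestricted: C(11,7) = 330 ways to pick any 7 of the 11.
Selections missing a whole group: no goalkeepers → C(4,7) = 0; no defenders → C(7,7) = 1.
Both groups omitted at once is impossible, so 330 − 1 = 329.

329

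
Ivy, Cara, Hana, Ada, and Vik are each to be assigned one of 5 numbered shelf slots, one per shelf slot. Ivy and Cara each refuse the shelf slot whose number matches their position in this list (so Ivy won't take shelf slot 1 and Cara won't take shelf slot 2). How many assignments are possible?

Let Aᵢ (for i ∈ {1, 2}) be the placements that put person i in their forbidden shelf slot. Any j of these fix j positions, leaving (5−j)! ways to fill the rest, and there are C(2,j) ways to pick which j.
By inclusion–exclusion, the number of valid placements is Σ_{j=0}^{2} (−1)^j C(2,j)·(5−j)!.
Computing: 120 − 48 + 6 = 78.

78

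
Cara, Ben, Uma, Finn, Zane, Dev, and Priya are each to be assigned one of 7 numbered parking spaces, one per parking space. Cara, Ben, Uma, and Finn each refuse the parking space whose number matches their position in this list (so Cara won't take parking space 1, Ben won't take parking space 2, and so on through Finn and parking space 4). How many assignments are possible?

2790

Let Aᵢ (for 1 ≤ i ≤ 4) be the placements that put person i in their forbidden parking space. Any j of these fix j positions, leaving (7−j)! ways to fill the rest, and there are C(4,j) ways to pick which j.
By inclusion–exclusion, the number of valid placements is Σ_{j=0}^{4} (−1)^j C(4,j)·(7−j)!.
Computing: 5040 − 2880 + 720 − 96 + 6 = 2790.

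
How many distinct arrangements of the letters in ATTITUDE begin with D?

840

With the first slot taken by D, it remains to arrange the other 7 letters (ATTITUE).
Those 7 letters have T appearing 3 times, giving (7)!/(3!) = 840.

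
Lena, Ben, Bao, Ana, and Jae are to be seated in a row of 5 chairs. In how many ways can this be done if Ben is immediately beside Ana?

48

Glue Ben and Ana into one block (2 internal orders), leaving 4 units to arrange in a row.
That gives 2 × 4! = 2 × 24 = 48.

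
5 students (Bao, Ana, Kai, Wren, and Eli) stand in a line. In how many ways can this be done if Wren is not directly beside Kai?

72

There are 5! = 120 arrangements in all. If Wren and Kai are adjacent, merging them into one block gives 2·(4)! = 48 arrangements.
So 120 − 48 = 72 arrangements keep them apart.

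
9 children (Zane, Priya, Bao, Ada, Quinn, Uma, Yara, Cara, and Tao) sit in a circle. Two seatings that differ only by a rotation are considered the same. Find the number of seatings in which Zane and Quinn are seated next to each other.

10080

Glue Zane and Quinn into a block (2 internal orders). Seating 8 units around a circle gives (7)! arrangements.
So 2 × (7)! = 2 × 5040 = 10080.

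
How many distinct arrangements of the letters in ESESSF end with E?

20

With the last slot taken by E, it remains to arrange the other 5 letters (SESSF).
Those 5 letters have S appearing 3 times, giving (5)!/(3!) = 20.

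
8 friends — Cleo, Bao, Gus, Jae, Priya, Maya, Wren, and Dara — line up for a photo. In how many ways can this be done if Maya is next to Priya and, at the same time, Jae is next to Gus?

Treat {Maya,Priya} as one block (2 orders) and {Jae,Gus} as another (2 orders).
That leaves 6 units to arrange: 2 × 2 × 6! = 4 × 720 = 2880.

2880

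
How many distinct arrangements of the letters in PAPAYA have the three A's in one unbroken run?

12

Treat the 3 copies of A as a single block. The multiset to arrange is then {AAA, P, P, Y}, 4 items in all.
That gives (4)!/(2!) = 12 arrangements.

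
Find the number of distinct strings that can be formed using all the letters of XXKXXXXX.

8

Letter multiplicities in XXKXXXXX: K×1, X×7.
So there are 8! / (7!) = 8 distinguishable arrangements.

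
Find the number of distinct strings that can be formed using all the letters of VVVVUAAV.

168

The 8 letters of VVVVUAAV have repeats: A appearing twice and V appearing 5 times.
Dividing 8! = 40320 by 5!·2! = 240 for the repeated letters gives 168.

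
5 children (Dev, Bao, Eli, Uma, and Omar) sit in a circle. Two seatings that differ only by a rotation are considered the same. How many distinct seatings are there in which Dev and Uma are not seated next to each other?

Without the restriction there are (4)! = 24 seatings.
Those with Dev next to Uma: fuse the pair into one unit and seat 4 units around a circle — 2·(3)! = 12.
Subtracting, 24 − 12 = 12.

12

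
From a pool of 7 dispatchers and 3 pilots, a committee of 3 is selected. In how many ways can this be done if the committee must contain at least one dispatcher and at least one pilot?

Total 3-person selections from all 10: C(10,3) = 120.
Subtract selections that omit an entire group: no dispatchers → C(3,3) = 1; no pilots → C(7,3) = 35.
Both groups omitted at once is impossible, so 120 − 36 = 84.

84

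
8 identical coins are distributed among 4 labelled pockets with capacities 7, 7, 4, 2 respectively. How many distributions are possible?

Without the upper bounds there are C(11,3) = 165 ways to split 8 among 4 pockets.
Subtract solutions that violate a single cap (substitute x_i' = x_i − (cap_i+1)): x_1 ≥ 8 gives C(3,3) = 1; x_2 ≥ 8 gives C(3,3) = 1; x_3 ≥ 5 gives C(6,3) = 20; x_4 ≥ 3 gives C(8,3) = 56. Together 78.
Add back pairs where two caps are both exceeded: 0 + 0 + 0 + 0 + 0 + 1 = 1.
By inclusion–exclusion the count is 165 − 78 + 1 = 88.

88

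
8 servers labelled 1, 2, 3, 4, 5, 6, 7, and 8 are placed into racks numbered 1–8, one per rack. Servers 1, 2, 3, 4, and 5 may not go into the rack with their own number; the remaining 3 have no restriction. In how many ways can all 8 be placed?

21234

Let Aᵢ (for 1 ≤ i ≤ 5) be the placements that put server i in its forbidden rack. Any j of these fix j positions, leaving (8−j)! ways to fill the rest, and there are C(5,j) ways to pick which j.
By inclusion–exclusion, the number of valid placements is Σ_{j=0}^{5} (−1)^j C(5,j)·(8−j)!.
Computing: 40320 − 25200 + 7200 − 1200 + 120 − 6 = 21234.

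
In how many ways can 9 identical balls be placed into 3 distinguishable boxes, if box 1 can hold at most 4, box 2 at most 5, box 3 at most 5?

20

Ignoring the caps, the number of non-negative solutions to x_1+…+x_3 = 9 is C(11,2) = 55.
Subtract solutions that violate a single cap (substitute x_i' = x_i − (cap_i+1)): x_1 ≥ 5 gives C(6,2) = 15; x_2 ≥ 6 gives C(5,2) = 10; x_3 ≥ 6 gives C(5,2) = 10. Together 35.
No two caps can be exceeded simultaneously, so the pair terms are all 0.
By inclusion–exclusion the count is 55 − 35 + 0 = 20.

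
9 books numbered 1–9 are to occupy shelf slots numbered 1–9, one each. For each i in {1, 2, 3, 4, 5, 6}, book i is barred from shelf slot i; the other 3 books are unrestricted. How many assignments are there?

Let Aᵢ (for 1 ≤ i ≤ 6) be the placements that put book i in its forbidden shelf slot. Any j of these fix j positions, leaving (9−j)! ways to fill the rest, and there are C(6,j) ways to pick which j.
By inclusion–exclusion, the number of valid placements is Σ_{j=0}^{6} (−1)^j C(6,j)·(9−j)!.
Computing: 362880 − 241920 + 75600 − 14400 + 1800 − 144 + 6 = 183822.

183822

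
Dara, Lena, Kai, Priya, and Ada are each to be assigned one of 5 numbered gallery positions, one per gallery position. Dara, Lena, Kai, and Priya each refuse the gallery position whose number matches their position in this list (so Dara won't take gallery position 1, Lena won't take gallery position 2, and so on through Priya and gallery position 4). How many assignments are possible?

Let Aᵢ (for 1 ≤ i ≤ 4) be the placements that put person i in their forbidden gallery position. Any j of these fix j positions, leaving (5−j)! ways to fill the rest, and there are C(4,j) ways to pick which j.
By inclusion–exclusion, the number of valid placements is Σ_{j=0}^{4} (−1)^j C(4,j)·(5−j)!.
Computing: 120 − 96 + 36 − 8 + 1 = 53.

53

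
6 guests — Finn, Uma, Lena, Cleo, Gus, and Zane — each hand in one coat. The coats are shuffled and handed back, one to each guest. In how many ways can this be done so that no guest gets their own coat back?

Count assignments avoiding every fixed point. For any j of the 6 guests fixed to their own coat, the other 6−j can be arranged in (6−j)! ways.
By inclusion–exclusion this is Σ_{j=0}^{6} (−1)^j C(6,j)·(6−j)!.
Computing: 720 − 720 + 360 − 120 + 30 − 6 + 1 = 265.

265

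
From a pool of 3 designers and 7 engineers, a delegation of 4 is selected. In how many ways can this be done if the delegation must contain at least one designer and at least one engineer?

175

Unrestricted: C(10,4) = 210 ways to pick any 4 of the 10.
Subtract selections that omit an entire group: no designers → C(7,4) = 35; no engineers → C(3,4) = 0.
Both groups omitted at once is impossible, so 210 − 35 = 175.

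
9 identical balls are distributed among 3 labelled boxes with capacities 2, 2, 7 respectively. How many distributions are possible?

6

Without the upper bounds there are C(11,2) = 55 ways to split 9 among 3 boxes.
Subtract solutions that violate a single cap (substitute x_i' = x_i − (cap_i+1)): x_1 ≥ 3 gives C(8,2) = 28; x_2 ≥ 3 gives C(8,2) = 28; x_3 ≥ 8 gives C(3,2) = 3. Together 59.
Add back pairs where two caps are both exceeded: 10 + 0 + 0 = 10.
By inclusion–exclusion the count is 55 − 59 + 10 = 6.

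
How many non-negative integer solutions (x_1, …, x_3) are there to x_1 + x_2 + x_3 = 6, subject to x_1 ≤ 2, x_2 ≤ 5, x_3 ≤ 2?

Without the upper bounds there are C(8,2) = 28 ways to split 6 among 3 variables.
Subtract solutions that violate a single cap (substitute x_i' = x_i − (cap_i+1)): x_1 ≥ 3 gives C(5,2) = 10; x_2 ≥ 6 gives C(2,2) = 1; x_3 ≥ 3 gives C(5,2) = 10. Together 21.
Add back pairs where two caps are both exceeded: 0 + 1 + 0 = 1.
By inclusion–exclusion the count is 28 − 21 + 1 = 8.

8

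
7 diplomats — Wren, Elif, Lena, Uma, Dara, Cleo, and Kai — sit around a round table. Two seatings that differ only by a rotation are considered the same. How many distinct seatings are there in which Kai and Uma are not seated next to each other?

Without the restriction there are (6)! = 720 seatings.
Those with Kai next to Uma: fuse the pair into one unit and seat 6 units around a circle — 2·(5)! = 240.
Subtracting, 720 − 240 = 480.

480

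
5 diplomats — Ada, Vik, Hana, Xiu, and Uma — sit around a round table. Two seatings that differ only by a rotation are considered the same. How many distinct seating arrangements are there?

Seat Ada anywhere (absorbing the rotational symmetry), then permute the other 4: (4)! = 24.

24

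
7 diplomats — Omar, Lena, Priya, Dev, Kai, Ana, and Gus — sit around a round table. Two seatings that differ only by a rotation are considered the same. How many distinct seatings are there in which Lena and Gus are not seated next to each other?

480

Without the restriction there are (6)! = 720 seatings.
Those with Lena next to Gus: fuse the pair into one unit and seat 6 units around a circle — 2·(5)! = 240.
Subtracting, 720 − 240 = 480.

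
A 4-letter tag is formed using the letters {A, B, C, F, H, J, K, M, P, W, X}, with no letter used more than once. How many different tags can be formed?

With no repetition, fill the 4 letters in order: 11 choices, then 10, down to 8.
11 × 10 × 9 × 8 = 7920.

7920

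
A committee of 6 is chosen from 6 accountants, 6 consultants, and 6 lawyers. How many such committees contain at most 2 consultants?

13101

Split by how many consultants are chosen (0 through 2).
Sum: C(6,0)·C(12,6) + C(6,1)·C(12,5) + C(6,2)·C(12,4) = 924 + 4752 + 7425 = 13101.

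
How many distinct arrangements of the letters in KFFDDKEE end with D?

With the last slot taken by D, it remains to arrange the other 7 letters (KFFDKEE).
Those 7 letters have E appearing twice, F appearing twice, and K appearing twice, giving (7)!/(2!·2!·2!) = 630.

630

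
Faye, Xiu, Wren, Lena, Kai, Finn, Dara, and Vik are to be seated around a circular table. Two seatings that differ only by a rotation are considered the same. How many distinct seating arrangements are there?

Fix one person's seat to break rotational symmetry; the remaining 7 people can be arranged in (7)! = 5040 ways.

5040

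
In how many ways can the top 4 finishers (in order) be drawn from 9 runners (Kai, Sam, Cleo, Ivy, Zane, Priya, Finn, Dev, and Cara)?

There are 9 choices for 1st place, 8 for 2nd, and so on down to 6 for position 4.
That gives 9 × 8 × 7 × 6 = 3024.

3024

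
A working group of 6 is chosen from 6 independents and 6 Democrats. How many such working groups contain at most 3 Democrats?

662

Split by how many Democrats are chosen (0 through 3).
Sum: C(6,0)·C(6,6) + C(6,1)·C(6,5) + C(6,2)·C(6,4) + C(6,3)·C(6,3) = 1 + 36 + 225 + 400 = 662.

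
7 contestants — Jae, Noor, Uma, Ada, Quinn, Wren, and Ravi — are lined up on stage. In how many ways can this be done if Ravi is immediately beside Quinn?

1440

Place the 5 others and the Ravi-Quinn pair as 6 objects in a line; the pair has 2 internal arrangements.
So the count is 2·(6)! = 1440.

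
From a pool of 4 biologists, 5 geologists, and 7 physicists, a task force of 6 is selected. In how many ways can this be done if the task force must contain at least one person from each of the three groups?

6545

Unrestricted: C(16,6) = 8008 ways to pick any 6 of the 16.
Subtract selections that omit an entire group: no biologists → C(12,6) = 924; no geologists → C(11,6) = 462; no physicists → C(9,6) = 84.
Add back selections omitting two groups (i.e. drawn from a single group): C(4,6) + C(5,6) + C(7,6) = 7.
By inclusion–exclusion: 8008 − 1470 + 7 = 6545.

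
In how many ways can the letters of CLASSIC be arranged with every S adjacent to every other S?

360

Treat the 2 copies of S as a single block. The multiset to arrange is then {SS, A, C, C, I, L}, 6 items in all.
That gives (6)!/(2!) = 360 arrangements.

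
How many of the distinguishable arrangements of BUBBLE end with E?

20

Fix E in the last position and arrange the remaining 5 letters.
Those 5 letters have B appearing 3 times, giving (5)!/(3!) = 20.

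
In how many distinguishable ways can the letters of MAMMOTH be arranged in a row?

840

Letter multiplicities in MAMMOTH: A×1, H×1, M×3, O×1, T×1.
So there are 7! / (3!) = 840 distinguishable arrangements.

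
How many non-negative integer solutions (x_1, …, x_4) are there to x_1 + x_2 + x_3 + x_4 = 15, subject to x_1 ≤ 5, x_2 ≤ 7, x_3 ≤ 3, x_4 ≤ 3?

20

Without the upper bounds there are C(18,3) = 816 ways to split 15 among 4 variables.
Subtract solutions that violate a single cap (substitute x_i' = x_i − (cap_i+1)): x_1 ≥ 6 gives C(12,3) = 220; x_2 ≥ 8 gives C(10,3) = 120; x_3 ≥ 4 gives C(14,3) = 364; x_4 ≥ 4 gives C(14,3) = 364. Together 1068.
Add back pairs where two caps are both exceeded: 4 + 56 + 56 + 20 + 20 + 120 = 276.
Subtract triples: 0 + 0 + 4 + 0 = 4.
By inclusion–exclusion the count is 816 − 1068 + 276 − 4 = 20.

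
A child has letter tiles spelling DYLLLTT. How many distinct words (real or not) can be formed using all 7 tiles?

Letter multiplicities in DYLLLTT: D×1, L×3, T×2, Y×1.
Dividing 7! = 5040 by 3!·2! = 12 for the repeated letters gives 420.

420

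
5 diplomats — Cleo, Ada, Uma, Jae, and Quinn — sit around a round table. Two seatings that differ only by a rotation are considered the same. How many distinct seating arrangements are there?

Seat Cleo anywhere (absorbing the rotational symmetry), then permute the other 4: (4)! = 24.

24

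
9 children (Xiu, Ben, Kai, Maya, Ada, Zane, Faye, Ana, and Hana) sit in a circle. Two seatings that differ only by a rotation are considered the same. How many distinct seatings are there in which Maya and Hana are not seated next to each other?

All circular seatings of 9 people number (8)! = 40320.
Those with Maya next to Hana: fuse the pair into one unit and seat 8 units around a circle — 2·(7)! = 10080.
Subtracting, 40320 − 10080 = 30240.

30240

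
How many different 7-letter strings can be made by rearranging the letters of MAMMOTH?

The 7 letters of MAMMOTH have repeats: M appearing 3 times.
Dividing 7! = 5040 by 3! = 6 for the repeated letters gives 840.

840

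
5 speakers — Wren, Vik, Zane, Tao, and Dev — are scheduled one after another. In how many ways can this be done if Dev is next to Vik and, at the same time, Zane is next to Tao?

24

Treat {Dev,Vik} as one block (2 orders) and {Zane,Tao} as another (2 orders).
That leaves 3 units to arrange: 2 × 2 × 3! = 4 × 6 = 24.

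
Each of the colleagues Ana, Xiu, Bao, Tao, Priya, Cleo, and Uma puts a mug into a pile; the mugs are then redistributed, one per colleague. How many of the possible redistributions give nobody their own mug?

1854

Let Aᵢ be the assignments in which colleague i gets their own mug. We want the size of the complement of A₁∪…∪A_7.
By inclusion–exclusion this is Σ_{j=0}^{7} (−1)^j C(7,j)·(7−j)!.
Computing: 5040 − 5040 + 2520 − 840 + 210 − 42 + 7 − 1 = 1854.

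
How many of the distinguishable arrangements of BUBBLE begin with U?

20

Fix U in the first position and arrange the remaining 5 letters.
Those 5 letters have B appearing 3 times, giving (5)!/(3!) = 20.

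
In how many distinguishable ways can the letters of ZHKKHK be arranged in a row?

60

The 6 letters of ZHKKHK have repeats: H appearing twice and K appearing 3 times.
So there are 6! / (3!·2!) = 60 distinguishable arrangements.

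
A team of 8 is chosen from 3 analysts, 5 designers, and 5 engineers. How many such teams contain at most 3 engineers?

Split by how many engineers are chosen (0 through 3).
Sum: C(5,0)·C(8,8) + C(5,1)·C(8,7) + C(5,2)·C(8,6) + C(5,3)·C(8,5) = 1 + 40 + 280 + 560 = 881.

881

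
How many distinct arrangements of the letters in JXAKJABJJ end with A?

1680

Fix A in the last position and arrange the remaining 8 letters.
Those 8 letters have J appearing 4 times, giving (8)!/(4!) = 1680.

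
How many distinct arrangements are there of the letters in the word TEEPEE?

30

The 6 letters of TEEPEE have repeats: E appearing 4 times.
The number of distinct arrangements is 6!/(4!) = 720/24 = 30.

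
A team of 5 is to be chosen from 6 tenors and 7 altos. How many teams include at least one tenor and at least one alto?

Total 5-person selections from all 13: C(13,5) = 1287.
Subtract selections that omit an entire group: no tenors → C(7,5) = 21; no altos → C(6,5) = 6.
Both groups omitted at once is impossible, so 1287 − 27 = 1260.

1260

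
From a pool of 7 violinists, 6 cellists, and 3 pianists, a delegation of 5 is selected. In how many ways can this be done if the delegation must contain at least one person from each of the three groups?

2730

Total 5-person selections from all 16: C(16,5) = 4368.
Subtract selections that omit an entire group: no violinists → C(9,5) = 126; no cellists → C(10,5) = 252; no pianists → C(13,5) = 1287.
Add back selections omitting two groups (i.e. drawn from a single group): C(7,5) + C(6,5) + C(3,5) = 27.
By inclusion–exclusion: 4368 − 1665 + 27 = 2730.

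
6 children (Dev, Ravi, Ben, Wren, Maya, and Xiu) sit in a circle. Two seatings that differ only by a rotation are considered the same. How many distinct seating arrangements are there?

120

Fix one person's seat to break rotational symmetry; the remaining 5 people can be arranged in (5)! = 120 ways.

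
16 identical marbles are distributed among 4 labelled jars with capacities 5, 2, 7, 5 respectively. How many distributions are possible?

19

Ignoring the caps, the number of non-negative solutions to x_1+…+x_4 = 16 is C(19,3) = 969.
Subtract solutions that violate a single cap (substitute x_i' = x_i − (cap_i+1)): x_1 ≥ 6 gives C(13,3) = 286; x_2 ≥ 3 gives C(16,3) = 560; x_3 ≥ 8 gives C(11,3) = 165; x_4 ≥ 6 gives C(13,3) = 286. Together 1297.
Add back pairs where two caps are both exceeded: 120 + 10 + 35 + 56 + 120 + 10 = 351.
Subtract triples: 0 + 4 + 0 + 0 = 4.
By inclusion–exclusion the count is 969 − 1297 + 351 − 4 = 19.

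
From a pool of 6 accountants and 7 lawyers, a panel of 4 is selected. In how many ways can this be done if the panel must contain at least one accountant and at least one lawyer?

With no constraint there are C(13,4) = 715 possible selections.
Selections missing a whole group: no accountants → C(7,4) = 35; no lawyers → C(6,4) = 15.
Both groups omitted at once is impossible, so 715 − 50 = 665.

665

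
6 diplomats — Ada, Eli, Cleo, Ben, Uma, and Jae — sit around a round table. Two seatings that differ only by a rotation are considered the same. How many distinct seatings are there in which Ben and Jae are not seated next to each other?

72

Without the restriction there are (5)! = 120 seatings.
Those with Ben next to Jae: fuse the pair into one unit and seat 5 units around a circle — 2·(4)! = 48.
Subtracting, 120 − 48 = 72.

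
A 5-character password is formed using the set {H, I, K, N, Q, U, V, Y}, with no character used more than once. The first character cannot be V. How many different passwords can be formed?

5880

The first character has 8−1 = 7 choices (anything except V).
The remaining 4 characters are filled from the other 7 symbols without repetition: 7 × 6 × 5 × 4 = 840.
Total: 7 × 840 = 5880.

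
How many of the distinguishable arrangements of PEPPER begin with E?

20

Fix E in the first position and arrange the remaining 5 letters.
Those 5 letters have P appearing 3 times, giving (5)!/(3!) = 20.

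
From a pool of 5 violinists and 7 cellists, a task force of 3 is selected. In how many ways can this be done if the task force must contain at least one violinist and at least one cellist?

175

With no constraint there are C(12,3) = 220 possible selections.
Selections missing a whole group: no violinists → C(7,3) = 35; no cellists → C(5,3) = 10.
Both groups omitted at once is impossible, so 220 − 45 = 175.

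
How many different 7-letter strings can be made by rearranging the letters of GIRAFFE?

The 7 letters of GIRAFFE have repeats: F appearing twice.
So there are 7! / (2!) = 2520 distinguishable arrangements.

2520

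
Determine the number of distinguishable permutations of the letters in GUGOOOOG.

Letter multiplicities in GUGOOOOG: G×3, O×4, U×1.
So there are 8! / (4!·3!) = 280 distinguishable arrangements.

280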